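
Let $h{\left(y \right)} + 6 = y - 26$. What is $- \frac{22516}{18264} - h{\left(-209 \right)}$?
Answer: $\frac{1094777}{4566} \approx 239.77$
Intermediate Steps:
$h{\left(y \right)} = -32 + y$ ($h{\left(y \right)} = -6 + \left(y - 26\right) = -6 + \left(-26 + y\right) = -32 + y$)
$- \frac{22516}{18264} - h{\left(-209 \right)} = - \frac{22516}{18264} - \left(-32 - 209\right) = \left(-22516\right) \frac{1}{18264} - -241 = - \frac{5629}{4566} + 241 = \frac{1094777}{4566}$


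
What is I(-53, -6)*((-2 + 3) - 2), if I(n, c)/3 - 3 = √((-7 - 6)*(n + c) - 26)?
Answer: -9 - 3*√741 ≈ -90.664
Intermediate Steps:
I(n, c) = 9 + 3*√(-26 - 13*c - 13*n) (I(n, c) = 9 + 3*√((-7 - 6)*(n + c) - 26) = 9 + 3*√(-13*(c + n) - 26) = 9 + 3*√((-13*c - 13*n) - 26) = 9 + 3*√(-26 - 13*c - 13*n))
I(-53, -6)*((-2 + 3) - 2) = (9 + 3*√(-26 - 13*(-6) - 13*(-53)))*((-2 + 3) - 2) = (9 + 3*√(-26 + 78 + 689))*(1 - 2) = (9 + 3*√741)*(-1) = -9 - 3*√741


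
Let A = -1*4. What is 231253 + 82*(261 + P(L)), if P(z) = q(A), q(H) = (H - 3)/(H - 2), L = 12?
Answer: 758252/3 ≈ 2.5275e+5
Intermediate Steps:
A = -4
q(H) = (-3 + H)/(-2 + H)
P(z) = 7/6 (P(z) = (-3 - 4)/(-2 - 4) = -7/(-6) = -⅙*(-7) = 7/6)
231253 + 82*(261 + P(L)) = 231253 + 82*(261 + 7/6) = 231253 + 82*(1573/6) = 231253 + 64493/3 = 758252/3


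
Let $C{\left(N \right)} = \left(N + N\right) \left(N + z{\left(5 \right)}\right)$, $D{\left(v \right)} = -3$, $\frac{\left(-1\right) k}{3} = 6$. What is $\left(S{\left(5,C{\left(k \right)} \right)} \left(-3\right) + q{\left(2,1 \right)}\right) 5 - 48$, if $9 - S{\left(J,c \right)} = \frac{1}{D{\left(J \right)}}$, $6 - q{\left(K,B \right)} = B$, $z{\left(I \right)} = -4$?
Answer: $-163$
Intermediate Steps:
$k = -18$ ($k = \left(-3\right) 6 = -18$)
$C{\left(N \right)} = 2 N \left(-4 + N\right)$ ($C{\left(N \right)} = \left(N + N\right) \left(N - 4\right) = 2 N \left(-4 + N\right)$)
$q{\left(K,B \right)} = 6 - B$
$S{\left(J,c \right)} = \frac{28}{3}$ ($S{\left(J,c \right)} = 9 - \frac{1}{-3} = 9 - - \frac{1}{3} = 9 + \frac{1}{3} = \frac{28}{3}$)
$\left(S{\left(5,C{\left(k \right)} \right)} \left(-3\right) + q{\left(2,1 \right)}\right) 5 - 48 = \left(\frac{28}{3} \left(-3\right) + \left(6 - 1\right)\right) 5 - 48 = \left(-28 + \left(6 - 1\right)\right) 5 - 48 = \left(-28 + 5\right) 5 - 48 = \left(-23\right) 5 - 48 = -115 - 48 = -163$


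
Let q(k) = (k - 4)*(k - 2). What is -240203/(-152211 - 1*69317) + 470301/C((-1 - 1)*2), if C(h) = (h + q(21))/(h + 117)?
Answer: 11772963536621/70667432 ≈ 1.6660e+5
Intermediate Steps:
q(k) = (-4 + k)*(-2 + k)
C(h) = (323 + h)/(117 + h) (C(h) = (h + (8 + 21**2 - 6*21))/(h + 117) = (h + (8 + 441 - 126))/(117 + h) = (h + 323)/(117 + h) = (323 + h)/(117 + h))
-240203/(-152211 - 1*69317) + 470301/C((-1 - 1)*2) = -240203/(-152211 - 1*69317) + 470301/(((323 + (-1 - 1)*2)/(117 + (-1 - 1)*2))) = -240203/(-152211 - 69317) + 470301/(((323 - 2*2)/(117 - 2*2))) = -240203/(-221528) + 470301/(((323 - 4)/(117 - 4))) = -240203*(-1/221528) + 470301/((319/113)) = 240203/221528 + 470301/(((1/113)*319)) = 240203/221528 + 470301/(319/113) = 240203/221528 + 470301*(113/319) = 240203/221528 + 53144013/319 = 11772963536621/70667432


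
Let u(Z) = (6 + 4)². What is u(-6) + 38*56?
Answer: 2228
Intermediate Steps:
u(Z) = 100 (u(Z) = 10² = 100)
u(-6) + 38*56 = 100 + 38*56 = 100 + 2128 = 2228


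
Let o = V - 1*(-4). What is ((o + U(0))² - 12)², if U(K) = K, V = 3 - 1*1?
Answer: 576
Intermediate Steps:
V = 2 (V = 3 - 1 = 2)
o = 6 (o = 2 - 1*(-4) = 2 + 4 = 6)
((o + U(0))² - 12)² = ((6 + 0)² - 12)² = (6² - 12)² = (36 - 12)² = 24² = 576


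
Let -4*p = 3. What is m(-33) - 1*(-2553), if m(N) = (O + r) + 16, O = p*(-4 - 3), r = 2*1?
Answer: 10305/4 ≈ 2576.3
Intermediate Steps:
p = -3/4 (p = -1/4*3 = -3/4 ≈ -0.75000)
r = 2
O = 21/4 (O = -3*(-4 - 3)/4 = -3/4*(-7) = 21/4 ≈ 5.2500)
m(N) = 93/4 (m(N) = (21/4 + 2) + 16 = 29/4 + 16 = 93/4)
m(-33) - 1*(-2553) = 93/4 - 1*(-2553) = 93/4 + 2553 = 10305/4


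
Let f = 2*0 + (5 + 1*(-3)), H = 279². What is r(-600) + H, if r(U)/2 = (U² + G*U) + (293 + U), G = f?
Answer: 794827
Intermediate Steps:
H = 77841
f = 2 (f = 0 + (5 - 3) = 0 + 2 = 2)
G = 2
r(U) = 586 + 2*U² + 6*U (r(U) = 2*((U² + 2*U) + (293 + U)) = 2*(293 + U² + 3*U) = 586 + 2*U² + 6*U)
r(-600) + H = (586 + 2*(-600)² + 6*(-600)) + 77841 = (586 + 2*360000 - 3600) + 77841 = (586 + 720000 - 3600) + 77841 = 716986 + 77841 = 794827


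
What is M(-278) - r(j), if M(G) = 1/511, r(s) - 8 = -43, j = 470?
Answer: 17886/511 ≈ 35.002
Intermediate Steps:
r(s) = -35 (r(s) = 8 - 43 = -35)
M(G) = 1/511
M(-278) - r(j) = 1/511 - 1*(-35) = 1/511 + 35 = 17886/511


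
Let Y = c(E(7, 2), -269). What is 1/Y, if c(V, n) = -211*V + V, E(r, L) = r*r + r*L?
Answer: -1/13230 ≈ -7.5586e-5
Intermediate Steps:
E(r, L) = r**2 + L*r
c(V, n) = -210*V
Y = -13230 (Y = -1470*(2 + 7) = -1470*9 = -210*63 = -13230)
1/Y = 1/(-13230) = -1/13230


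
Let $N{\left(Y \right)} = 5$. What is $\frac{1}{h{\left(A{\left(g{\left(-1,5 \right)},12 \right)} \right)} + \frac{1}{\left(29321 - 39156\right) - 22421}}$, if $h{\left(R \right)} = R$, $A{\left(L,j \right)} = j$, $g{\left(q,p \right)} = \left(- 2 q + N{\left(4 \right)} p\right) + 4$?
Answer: $\frac{32256}{387071} \approx 0.083333$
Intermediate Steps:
$g{\left(q,p \right)} = 4 - 2 q + 5 p$ ($g{\left(q,p \right)} = \left(- 2 q + 5 p\right) + 4 = 4 - 2 q + 5 p$)
$\frac{1}{h{\left(A{\left(g{\left(-1,5 \right)},12 \right)} \right)} + \frac{1}{\left(29321 - 39156\right) - 22421}} = \frac{1}{12 + \frac{1}{\left(29321 - 39156\right) - 22421}} = \frac{1}{12 + \frac{1}{-9835 - 22421}} = \frac{1}{12 + \frac{1}{-32256}} = \frac{1}{12 - \frac{1}{32256}} = \frac{1}{\frac{387071}{32256}} = \frac{32256}{387071}$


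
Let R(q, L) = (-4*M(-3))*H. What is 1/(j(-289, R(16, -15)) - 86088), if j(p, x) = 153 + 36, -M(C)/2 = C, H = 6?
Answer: -1/85899 ≈ -1.1642e-5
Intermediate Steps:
M(C) = -2*C
R(q, L) = -144 (R(q, L) = -(-8)*(-3)*6 = -4*6*6 = -24*6 = -144)
j(p, x) = 189
1/(j(-289, R(16, -15)) - 86088) = 1/(189 - 86088) = 1/(-85899) = -1/85899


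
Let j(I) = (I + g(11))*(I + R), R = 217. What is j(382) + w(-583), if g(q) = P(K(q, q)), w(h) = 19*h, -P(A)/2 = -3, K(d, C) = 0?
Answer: 221335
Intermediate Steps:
P(A) = 6 (P(A) = -2*(-3) = 6)
g(q) = 6
j(I) = (6 + I)*(217 + I) (j(I) = (I + 6)*(I + 217) = (6 + I)*(217 + I))
j(382) + w(-583) = (1302 + 382**2 + 223*382) + 19*(-583) = (1302 + 145924 + 85186) - 11077 = 232412 - 11077 = 221335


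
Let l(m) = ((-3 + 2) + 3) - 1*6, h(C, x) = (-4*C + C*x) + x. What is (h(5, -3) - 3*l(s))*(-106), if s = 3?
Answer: 2756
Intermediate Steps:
h(C, x) = x - 4*C + C*x
l(m) = -4 (l(m) = (-1 + 3) - 6 = 2 - 6 = -4)
(h(5, -3) - 3*l(s))*(-106) = ((-3 - 4*5 + 5*(-3)) - 3*(-4))*(-106) = ((-3 - 20 - 15) + 12)*(-106) = (-38 + 12)*(-106) = -26*(-106) = 2756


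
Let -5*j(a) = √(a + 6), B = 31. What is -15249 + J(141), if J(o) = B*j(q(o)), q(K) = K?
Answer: -15249 - 217*√3/5 ≈ -15324.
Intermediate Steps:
j(a) = -√(6 + a)/5 (j(a) = -√(a + 6)/5 = -√(6 + a)/5)
J(o) = -31*√(6 + o)/5 (J(o) = 31*(-√(6 + o)/5) = -31*√(6 + o)/5)
-15249 + J(141) = -15249 - 31*√(6 + 141)/5 = -15249 - 217*√3/5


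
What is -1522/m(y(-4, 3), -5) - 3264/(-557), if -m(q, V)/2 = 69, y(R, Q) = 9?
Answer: 649093/38433 ≈ 16.889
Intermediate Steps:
m(q, V) = -138 (m(q, V) = -2*69 = -138)
-1522/m(y(-4, 3), -5) - 3264/(-557) = -1522/(-138) - 3264/(-557) = -1522*(-1/138) - 3264*(-1/557) = 761/69 + 3264/557 = 649093/38433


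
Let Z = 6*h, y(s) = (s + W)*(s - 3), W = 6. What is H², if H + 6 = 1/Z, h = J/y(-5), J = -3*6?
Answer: 25600/729 ≈ 35.117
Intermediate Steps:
y(s) = (-3 + s)*(6 + s) (y(s) = (s + 6)*(s - 3) = (6 + s)*(-3 + s) = (-3 + s)*(6 + s))
J = -18
h = 9/4 (h = -18/(-18 + (-5)² + 3*(-5)) = -18/(-18 + 25 - 15) = -18/(-8) = -18*(-⅛) = 9/4 ≈ 2.2500)
Z = 27/2 (Z = 6*(9/4) = 27/2 ≈ 13.500)
H = -160/27 (H = -6 + 1/(27/2) = -6 + 2/27 = -160/27 ≈ -5.9259)
H² = (-160/27)² = 25600/729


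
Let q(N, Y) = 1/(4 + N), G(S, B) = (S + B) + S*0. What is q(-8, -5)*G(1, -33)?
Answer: 8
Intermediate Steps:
G(S, B) = B + S (G(S, B) = (B + S) + 0 = B + S)
q(-8, -5)*G(1, -33) = (-33 + 1)/(4 - 8) = -32/(-4) = -¼*(-32) = 8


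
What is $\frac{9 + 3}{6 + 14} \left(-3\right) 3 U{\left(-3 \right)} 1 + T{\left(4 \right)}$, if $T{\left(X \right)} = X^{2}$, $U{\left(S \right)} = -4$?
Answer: $\frac{188}{5} \approx 37.6$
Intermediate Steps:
$\frac{9 + 3}{6 + 14} \left(-3\right) 3 U{\left(-3 \right)} 1 + T{\left(4 \right)} = \frac{9 + 3}{6 + 14} \left(-3\right) 3 \left(-4\right) 1 + 4^{2} = \frac{12}{20} \left(-3\right) \left(\left(-12\right) 1\right) + 16 = 12 \cdot \frac{1}{20} \left(-3\right) \left(-12\right) + 16 = \frac{3}{5} \left(-3\right) \left(-12\right) + 16 = \left(- \frac{9}{5}\right) \left(-12\right) + 16 = \frac{108}{5} + 16 = \frac{188}{5}$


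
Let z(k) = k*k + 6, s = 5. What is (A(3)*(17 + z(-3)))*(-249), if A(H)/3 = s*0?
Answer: 0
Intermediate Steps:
z(k) = 6 + k**2 (z(k) = k**2 + 6 = 6 + k**2)
A(H) = 0 (A(H) = 3*(5*0) = 3*0 = 0)
(A(3)*(17 + z(-3)))*(-249) = (0*(17 + (6 + (-3)**2)))*(-249) = (0*(17 + (6 + 9)))*(-249) = (0*(17 + 15))*(-249) = (0*32)*(-249) = 0*(-249) = 0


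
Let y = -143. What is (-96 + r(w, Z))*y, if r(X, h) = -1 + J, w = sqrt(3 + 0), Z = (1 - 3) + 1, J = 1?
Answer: 13728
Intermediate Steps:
Z = -1 (Z = -2 + 1 = -1)
w = sqrt(3) ≈ 1.7320
r(X, h) = 0 (r(X, h) = -1 + 1 = 0)
(-96 + r(w, Z))*y = (-96 + 0)*(-143) = -96*(-143) = 13728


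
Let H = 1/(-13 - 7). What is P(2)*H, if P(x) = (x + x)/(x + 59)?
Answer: -1/305 ≈ -0.0032787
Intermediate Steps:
P(x) = 2*x/(59 + x) (P(x) = (2*x)/(59 + x) = 2*x/(59 + x))
H = -1/20 (H = 1/(-20) = -1/20 ≈ -0.050000)
P(2)*H = (2*2/(59 + 2))*(-1/20) = (2*2/61)*(-1/20) = (2*2*(1/61))*(-1/20) = (4/61)*(-1/20) = -1/305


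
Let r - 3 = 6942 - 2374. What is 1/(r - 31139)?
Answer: -1/26568 ≈ -3.7639e-5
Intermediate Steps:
r = 4571 (r = 3 + (6942 - 2374) = 3 + 4568 = 4571)
1/(r - 31139) = 1/(4571 - 31139) = 1/(-26568) = -1/26568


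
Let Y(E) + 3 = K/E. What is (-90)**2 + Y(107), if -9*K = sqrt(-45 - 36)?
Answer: 8097 - I/107 ≈ 8097.0 - 0.0093458*I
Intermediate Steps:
K = -I (K = -sqrt(-45 - 36)/9 = -I ≈ -1.0*I)
Y(E) = -3 - I/E (Y(E) = -3 + (-I)/E = -3 - I/E)
(-90)**2 + Y(107) = (-90)**2 + (-3 - 1*I/107) = 8100 + (-3 - 1*I*1/107) = 8100 + (-3 - I/107) = 8097 - I/107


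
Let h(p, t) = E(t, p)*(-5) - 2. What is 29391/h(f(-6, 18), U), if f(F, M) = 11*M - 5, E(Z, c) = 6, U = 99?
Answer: -29391/32 ≈ -918.47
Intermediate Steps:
f(F, M) = -5 + 11*M
h(p, t) = -32 (h(p, t) = 6*(-5) - 2 = -30 - 2 = -32)
29391/h(f(-6, 18), U) = 29391/(-32) = 29391*(-1/32) = -29391/32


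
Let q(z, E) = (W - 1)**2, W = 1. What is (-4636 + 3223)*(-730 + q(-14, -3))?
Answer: 1031490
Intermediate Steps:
q(z, E) = 0 (q(z, E) = (1 - 1)**2 = 0**2 = 0)
(-4636 + 3223)*(-730 + q(-14, -3)) = (-4636 + 3223)*(-730 + 0) = -1413*(-730) = 1031490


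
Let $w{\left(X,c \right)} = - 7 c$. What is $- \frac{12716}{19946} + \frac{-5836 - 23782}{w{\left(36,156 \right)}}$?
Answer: $\frac{144218689}{5445258} \approx 26.485$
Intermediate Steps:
$- \frac{12716}{19946} + \frac{-5836 - 23782}{w{\left(36,156 \right)}} = - \frac{12716}{19946} + \frac{-5836 - 23782}{\left(-7\right) 156} = \left(-12716\right) \frac{1}{19946} - \frac{29618}{-1092} = - \frac{6358}{9973} - - \frac{14809}{546} = - \frac{6358}{9973} + \frac{14809}{546} = \frac{144218689}{5445258}$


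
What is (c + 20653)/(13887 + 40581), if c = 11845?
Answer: 16249/27234 ≈ 0.59664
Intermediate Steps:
(c + 20653)/(13887 + 40581) = (11845 + 20653)/(13887 + 40581) = 32498/54468 = 32498*(1/54468) = 16249/27234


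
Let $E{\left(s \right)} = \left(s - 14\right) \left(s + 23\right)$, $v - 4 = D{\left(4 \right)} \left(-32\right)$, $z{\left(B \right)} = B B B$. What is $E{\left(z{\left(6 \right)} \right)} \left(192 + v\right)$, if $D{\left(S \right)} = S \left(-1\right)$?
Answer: $15642072$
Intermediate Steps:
$D{\left(S \right)} = - S$
$z{\left(B \right)} = B^{3}$ ($z{\left(B \right)} = B^{2} B = B^{3}$)
$v = 132$ ($v = 4 + \left(-1\right) 4 \left(-32\right) = 4 - -128 = 4 + 128 = 132$)
$E{\left(s \right)} = \left(-14 + s\right) \left(23 + s\right)$
$E{\left(z{\left(6 \right)} \right)} \left(192 + v\right) = \left(-322 + \left(6^{3}\right)^{2} + 9 \cdot 6^{3}\right) \left(192 + 132\right) = \left(-322 + 216^{2} + 9 \cdot 216\right) 324 = \left(-322 + 46656 + 1944\right) 324 = 48278 \cdot 324 = 15642072$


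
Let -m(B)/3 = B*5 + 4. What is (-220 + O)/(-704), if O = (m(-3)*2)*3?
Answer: 1/32 ≈ 0.031250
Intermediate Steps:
m(B) = -12 - 15*B (m(B) = -3*(B*5 + 4) = -3*(5*B + 4) = -3*(4 + 5*B) = -12 - 15*B)
O = 198 (O = ((-12 - 15*(-3))*2)*3 = ((-12 + 45)*2)*3 = (33*2)*3 = 66*3 = 198)
(-220 + O)/(-704) = (-220 + 198)/(-704) = -22*(-1/704) = 1/32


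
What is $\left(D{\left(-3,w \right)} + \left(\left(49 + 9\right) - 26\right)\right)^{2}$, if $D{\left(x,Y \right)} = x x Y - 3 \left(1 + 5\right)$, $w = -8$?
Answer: $3364$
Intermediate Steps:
$D{\left(x,Y \right)} = -18 + Y x^{2}$ ($D{\left(x,Y \right)} = x^{2} Y - 18 = Y x^{2} - 18 = -18 + Y x^{2}$)
$\left(D{\left(-3,w \right)} + \left(\left(49 + 9\right) - 26\right)\right)^{2} = \left(\left(-18 - 8 \left(-3\right)^{2}\right) + \left(\left(49 + 9\right) - 26\right)\right)^{2} = \left(\left(-18 - 72\right) + \left(58 - 26\right)\right)^{2} = \left(\left(-18 - 72\right) + 32\right)^{2} = \left(-90 + 32\right)^{2} = \left(-58\right)^{2} = 3364$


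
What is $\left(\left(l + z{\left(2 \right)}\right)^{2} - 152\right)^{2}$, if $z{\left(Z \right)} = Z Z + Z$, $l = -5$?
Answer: $22801$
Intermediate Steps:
$z{\left(Z \right)} = Z + Z^{2}$ ($z{\left(Z \right)} = Z^{2} + Z = Z + Z^{2}$)
$\left(\left(l + z{\left(2 \right)}\right)^{2} - 152\right)^{2} = \left(\left(-5 + 2 \left(1 + 2\right)\right)^{2} - 152\right)^{2} = \left(\left(-5 + 2 \cdot 3\right)^{2} - 152\right)^{2} = \left(\left(-5 + 6\right)^{2} - 152\right)^{2} = \left(1^{2} - 152\right)^{2} = \left(1 - 152\right)^{2} = \left(-151\right)^{2} = 22801$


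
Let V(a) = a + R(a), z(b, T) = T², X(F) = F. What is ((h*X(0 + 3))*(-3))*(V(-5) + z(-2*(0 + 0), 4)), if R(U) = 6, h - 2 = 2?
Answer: -612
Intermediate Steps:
h = 4 (h = 2 + 2 = 4)
V(a) = 6 + a (V(a) = a + 6 = 6 + a)
((h*X(0 + 3))*(-3))*(V(-5) + z(-2*(0 + 0), 4)) = ((4*(0 + 3))*(-3))*((6 - 5) + 4²) = ((4*3)*(-3))*(1 + 16) = (12*(-3))*17 = -36*17 = -612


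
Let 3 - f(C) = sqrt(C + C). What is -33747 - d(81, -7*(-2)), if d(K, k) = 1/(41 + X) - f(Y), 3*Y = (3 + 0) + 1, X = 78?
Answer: -4015537/119 - 2*sqrt(6)/3 ≈ -33746.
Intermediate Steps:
Y = 4/3 (Y = ((3 + 0) + 1)/3 = (3 + 1)/3 = (1/3)*4 = 4/3 ≈ 1.3333)
f(C) = 3 - sqrt(2)*sqrt(C) (f(C) = 3 - sqrt(C + C) = 3 - sqrt(2*C) = 3 - sqrt(2)*sqrt(C))
d(K, k) = -356/119 + 2*sqrt(6)/3 (d(K, k) = 1/(41 + 78) - (3 - sqrt(2)*sqrt(4/3)) = 1/119 - (3 - sqrt(2)*2*sqrt(3)/3) = 1/119 - (3 - 2*sqrt(6)/3) = 1/119 + (-3 + 2*sqrt(6)/3) = -356/119 + 2*sqrt(6)/3)
-33747 - d(81, -7*(-2)) = -33747 - (-356/119 + 2*sqrt(6)/3) = -33747 + (356/119 - 2*sqrt(6)/3) = -4015537/119 - 2*sqrt(6)/3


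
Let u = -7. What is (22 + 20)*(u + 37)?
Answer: 1260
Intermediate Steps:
(22 + 20)*(u + 37) = (22 + 20)*(-7 + 37) = 42*30 = 1260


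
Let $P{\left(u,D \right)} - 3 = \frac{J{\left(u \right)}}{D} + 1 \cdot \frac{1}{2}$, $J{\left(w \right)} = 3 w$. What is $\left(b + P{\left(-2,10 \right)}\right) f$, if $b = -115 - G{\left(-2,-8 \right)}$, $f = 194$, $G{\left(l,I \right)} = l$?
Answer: $- \frac{106797}{5} \approx -21359.0$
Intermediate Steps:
$P{\left(u,D \right)} = \frac{7}{2} + \frac{3 u}{D}$ ($P{\left(u,D \right)} = 3 + \left(\frac{3 u}{D} + 1 \cdot \frac{1}{2}\right) = 3 + \left(\frac{3 u}{D} + \frac{1}{2}\right) = 3 + \left(\frac{1}{2} + \frac{3 u}{D}\right) = \frac{7}{2} + \frac{3 u}{D}$)
$b = -113$ ($b = -115 - -2 = -115 + 2 = -113$)
$\left(b + P{\left(-2,10 \right)}\right) f = \left(-113 + \left(\frac{7}{2} + 3 \left(-2\right) \frac{1}{10}\right)\right) 194 = \left(-113 + \left(\frac{7}{2} - \frac{3}{5}\right)\right) 194 = \left(-113 + \frac{29}{10}\right) 194 = \left(- \frac{1101}{10}\right) 194 = - \frac{106797}{5}$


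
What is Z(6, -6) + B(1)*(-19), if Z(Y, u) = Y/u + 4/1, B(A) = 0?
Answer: 3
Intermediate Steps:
Z(Y, u) = 4 + Y/u (Z(Y, u) = Y/u + 4*1 = Y/u + 4 = 4 + Y/u)
Z(6, -6) + B(1)*(-19) = (4 + 6/(-6)) + 0*(-19) = (4 + 6*(-⅙)) + 0 = (4 - 1) + 0 = 3 + 0 = 3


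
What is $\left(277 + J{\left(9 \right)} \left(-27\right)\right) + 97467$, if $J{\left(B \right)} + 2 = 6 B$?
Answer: $96340$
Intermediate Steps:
$J{\left(B \right)} = -2 + 6 B$
$\left(277 + J{\left(9 \right)} \left(-27\right)\right) + 97467 = \left(277 + \left(-2 + 6 \cdot 9\right) \left(-27\right)\right) + 97467 = \left(277 + \left(-2 + 54\right) \left(-27\right)\right) + 97467 = \left(277 + 52 \left(-27\right)\right) + 97467 = \left(277 - 1404\right) + 97467 = -1127 + 97467 = 96340$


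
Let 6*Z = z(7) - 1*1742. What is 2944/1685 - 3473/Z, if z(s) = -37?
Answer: 13449802/999205 ≈ 13.461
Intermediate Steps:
Z = -593/2 (Z = (-37 - 1*1742)/6 = (-37 - 1742)/6 = (⅙)*(-1779) = -593/2 ≈ -296.50)
2944/1685 - 3473/Z = 2944/1685 - 3473/(-593/2) = 2944*(1/1685) - 3473*(-2/593) = 2944/1685 + 6946/593 = 13449802/999205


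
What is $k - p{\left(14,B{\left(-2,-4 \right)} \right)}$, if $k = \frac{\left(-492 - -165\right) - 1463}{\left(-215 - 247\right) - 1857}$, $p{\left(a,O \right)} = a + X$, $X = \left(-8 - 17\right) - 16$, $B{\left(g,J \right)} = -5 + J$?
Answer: $\frac{64403}{2319} \approx 27.772$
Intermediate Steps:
$X = -41$ ($X = -25 - 16 = -41$)
$p{\left(a,O \right)} = -41 + a$ ($p{\left(a,O \right)} = a - 41 = -41 + a$)
$k = \frac{1790}{2319}$ ($k = \frac{\left(-492 + 165\right) - 1463}{\left(-215 - 247\right) - 1857} = \frac{-327 - 1463}{-462 - 1857} = - \frac{1790}{-2319} = \left(-1790\right) \left(- \frac{1}{2319}\right) = \frac{1790}{2319} \approx 0.77188$)
$k - p{\left(14,B{\left(-2,-4 \right)} \right)} = \frac{1790}{2319} - \left(-41 + 14\right) = \frac{1790}{2319} - -27 = \frac{1790}{2319} + 27 = \frac{64403}{2319}$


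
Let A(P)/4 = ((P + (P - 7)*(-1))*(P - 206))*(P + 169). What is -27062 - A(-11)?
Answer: 932946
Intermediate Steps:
A(P) = 4*(-1442 + 7*P)*(169 + P) (A(P) = 4*(((P + (P - 7)*(-1))*(P - 206))*(P + 169)) = 4*(((P + (-7 + P)*(-1))*(-206 + P))*(169 + P)) = 4*(((P + (7 - P))*(-206 + P))*(169 + P)) = 4*((7*(-206 + P))*(169 + P)) = 4*((-1442 + 7*P)*(169 + P)) = 4*(-1442 + 7*P)*(169 + P))
-27062 - A(-11) = -27062 - (-974792 - 1036*(-11) + 28*(-11)**2) = -27062 - (-974792 + 11396 + 28*121) = -27062 - (-974792 + 11396 + 3388) = -27062 - 1*(-960008) = -27062 + 960008 = 932946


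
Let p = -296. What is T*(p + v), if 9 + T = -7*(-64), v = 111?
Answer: -81215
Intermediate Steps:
T = 439 (T = -9 - 7*(-64) = -9 + 448 = 439)
T*(p + v) = 439*(-296 + 111) = 439*(-185) = -81215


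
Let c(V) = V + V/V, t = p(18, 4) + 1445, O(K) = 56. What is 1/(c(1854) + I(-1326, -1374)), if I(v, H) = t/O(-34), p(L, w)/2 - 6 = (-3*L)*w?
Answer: 56/104905 ≈ 0.00053382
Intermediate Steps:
p(L, w) = 12 - 6*L*w (p(L, w) = 12 + 2*((-3*L)*w) = 12 + 2*(-3*L*w) = 12 - 6*L*w)
t = 1025 (t = (12 - 6*18*4) + 1445 = (12 - 432) + 1445 = -420 + 1445 = 1025)
c(V) = 1 + V (c(V) = V + 1 = 1 + V)
I(v, H) = 1025/56
1/(c(1854) + I(-1326, -1374)) = 1/((1 + 1854) + 1025/56) = 1/(1855 + 1025/56) = 1/(104905/56) = 56/104905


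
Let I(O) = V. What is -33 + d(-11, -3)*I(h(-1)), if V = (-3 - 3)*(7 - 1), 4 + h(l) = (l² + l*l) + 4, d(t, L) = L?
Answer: 75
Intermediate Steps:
h(l) = 2*l² (h(l) = -4 + ((l² + l*l) + 4) = -4 + ((l² + l²) + 4) = -4 + (2*l² + 4) = -4 + (4 + 2*l²) = 2*l²)
V = -36 (V = -6*6 = -36)
I(O) = -36
-33 + d(-11, -3)*I(h(-1)) = -33 - 3*(-36) = -33 + 108 = 75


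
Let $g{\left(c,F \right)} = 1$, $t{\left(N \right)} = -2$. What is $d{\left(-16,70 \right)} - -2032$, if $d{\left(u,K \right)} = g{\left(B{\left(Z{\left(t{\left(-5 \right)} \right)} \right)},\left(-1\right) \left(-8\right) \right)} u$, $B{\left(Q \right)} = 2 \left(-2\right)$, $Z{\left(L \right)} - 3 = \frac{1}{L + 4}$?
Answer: $2016$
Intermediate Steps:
$Z{\left(L \right)} = 3 + \frac{1}{4 + L}$ ($Z{\left(L \right)} = 3 + \frac{1}{L + 4} = 3 + \frac{1}{4 + L}$)
$B{\left(Q \right)} = -4$
$d{\left(u,K \right)} = u$ ($d{\left(u,K \right)} = 1 u = u$)
$d{\left(-16,70 \right)} - -2032 = -16 - -2032 = -16 + 2032 = 2016$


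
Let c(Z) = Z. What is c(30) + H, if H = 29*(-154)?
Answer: -4436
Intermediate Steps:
H = -4466
c(30) + H = 30 - 4466 = -4436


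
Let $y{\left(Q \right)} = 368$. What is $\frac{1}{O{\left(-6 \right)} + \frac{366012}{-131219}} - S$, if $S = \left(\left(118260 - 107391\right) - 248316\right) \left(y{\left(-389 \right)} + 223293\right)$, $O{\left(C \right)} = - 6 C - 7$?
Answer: $\frac{182655154980889532}{3439339} \approx 5.3108 \cdot 10^{10}$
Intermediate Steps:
$O{\left(C \right)} = -7 - 6 C$
$S = -53107633467$ ($S = \left(\left(118260 - 107391\right) - 248316\right) \left(368 + 223293\right) = \left(\left(118260 - 107391\right) - 248316\right) 223661 = \left(10869 - 248316\right) 223661 = \left(-237447\right) 223661 = -53107633467$)
$\frac{1}{O{\left(-6 \right)} + \frac{366012}{-131219}} - S = \frac{1}{\left(-7 - -36\right) + \frac{366012}{-131219}} - -53107633467 = \frac{1}{\left(-7 + 36\right) + 366012 \left(- \frac{1}{131219}\right)} + 53107633467 = \frac{1}{29 - \frac{366012}{131219}} + 53107633467 = \frac{1}{\frac{3439339}{131219}} + 53107633467 = \frac{131219}{3439339} + 53107633467 = \frac{182655154980889532}{3439339}$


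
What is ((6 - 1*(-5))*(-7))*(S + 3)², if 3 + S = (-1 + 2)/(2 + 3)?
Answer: -77/25 ≈ -3.0800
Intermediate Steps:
S = -14/5 (S = -3 + (-1 + 2)/(2 + 3) = -3 + 1/5 = -3 + 1*(⅕) = -3 + ⅕ = -14/5 ≈ -2.8000)
((6 - 1*(-5))*(-7))*(S + 3)² = ((6 - 1*(-5))*(-7))*(-14/5 + 3)² = ((6 + 5)*(-7))*(⅕)² = (11*(-7))*(1/25) = -77*1/25 = -77/25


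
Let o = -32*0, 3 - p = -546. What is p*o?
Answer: 0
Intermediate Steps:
p = 549 (p = 3 - 1*(-546) = 3 + 546 = 549)
o = 0
p*o = 549*0 = 0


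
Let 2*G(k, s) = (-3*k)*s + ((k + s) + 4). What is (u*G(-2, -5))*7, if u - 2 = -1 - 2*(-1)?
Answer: -693/2 ≈ -346.50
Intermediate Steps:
G(k, s) = 2 + k/2 + s/2 - 3*k*s/2 (G(k, s) = ((-3*k)*s + ((k + s) + 4))/2 = (-3*k*s + (4 + k + s))/2 = (4 + k + s - 3*k*s)/2 = 2 + k/2 + s/2 - 3*k*s/2)
u = 3 (u = 2 + (-1 - 2*(-1)) = 2 + (-1 - 1*(-2)) = 2 + (-1 + 2) = 2 + 1 = 3)
(u*G(-2, -5))*7 = (3*(2 + (1/2)*(-2) + (1/2)*(-5) - 3/2*(-2)*(-5)))*7 = (3*(2 - 1 - 5/2 - 15))*7 = (3*(-33/2))*7 = -99/2*7 = -693/2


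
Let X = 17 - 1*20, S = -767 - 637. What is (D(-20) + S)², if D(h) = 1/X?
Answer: 17749369/9 ≈ 1.9722e+6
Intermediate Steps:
S = -1404
X = -3 (X = 17 - 20 = -3)
D(h) = -⅓ (D(h) = 1/(-3) = -⅓)
(D(-20) + S)² = (-⅓ - 1404)² = (-4213/3)² = 17749369/9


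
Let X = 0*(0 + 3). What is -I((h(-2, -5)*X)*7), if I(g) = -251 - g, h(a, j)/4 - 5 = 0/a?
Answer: 251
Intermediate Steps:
h(a, j) = 20 (h(a, j) = 20 + 4*(0/a) = 20 + 4*0 = 20 + 0 = 20)
X = 0 (X = 0*3 = 0)
-I((h(-2, -5)*X)*7) = -(-251 - 20*0*7) = -(-251 - 0*7) = -(-251 - 1*0) = -(-251 + 0) = -1*(-251) = 251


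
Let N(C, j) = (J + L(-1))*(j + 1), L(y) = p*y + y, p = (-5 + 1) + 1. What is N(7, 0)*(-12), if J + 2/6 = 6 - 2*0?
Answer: -92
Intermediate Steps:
p = -3 (p = -4 + 1 = -3)
J = 17/3 (J = -⅓ + (6 - 2*0) = -⅓ + (6 + 0) = -⅓ + 6 = 17/3 ≈ 5.6667)
L(y) = -2*y (L(y) = -3*y + y = -2*y)
N(C, j) = 23/3 + 23*j/3 (N(C, j) = (17/3 - 2*(-1))*(j + 1) = (17/3 + 2)*(1 + j) = 23*(1 + j)/3 = 23/3 + 23*j/3)
N(7, 0)*(-12) = (23/3 + (23/3)*0)*(-12) = (23/3 + 0)*(-12) = (23/3)*(-12) = -92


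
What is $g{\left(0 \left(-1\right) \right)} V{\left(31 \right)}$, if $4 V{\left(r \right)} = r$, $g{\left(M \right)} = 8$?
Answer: $62$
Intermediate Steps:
$V{\left(r \right)} = \frac{r}{4}$
$g{\left(0 \left(-1\right) \right)} V{\left(31 \right)} = 8 \cdot \frac{1}{4} \cdot 31 = 8 \cdot \frac{31}{4} = 62$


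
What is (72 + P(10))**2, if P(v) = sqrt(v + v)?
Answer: 5204 + 288*sqrt(5) ≈ 5848.0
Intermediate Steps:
P(v) = sqrt(2)*sqrt(v) (P(v) = sqrt(2*v) = sqrt(2)*sqrt(v))
(72 + P(10))**2 = (72 + sqrt(2)*sqrt(10))**2 = (72 + 2*sqrt(5))**2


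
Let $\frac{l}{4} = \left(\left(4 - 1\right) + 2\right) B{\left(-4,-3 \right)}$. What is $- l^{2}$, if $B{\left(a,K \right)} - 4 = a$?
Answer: $0$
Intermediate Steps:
$B{\left(a,K \right)} = 4 + a$
$l = 0$ ($l = 4 \left(\left(4 - 1\right) + 2\right) \left(4 - 4\right) = 4 \left(3 + 2\right) 0 = 4 \cdot 5 \cdot 0 = 4 \cdot 0 = 0$)
$- l^{2} = - 0^{2} = \left(-1\right) 0 = 0$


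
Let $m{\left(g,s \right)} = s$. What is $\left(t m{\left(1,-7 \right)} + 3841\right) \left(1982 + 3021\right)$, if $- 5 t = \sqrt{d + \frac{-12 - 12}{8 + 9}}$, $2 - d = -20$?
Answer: $19216523 + \frac{35021 \sqrt{238}}{17} \approx 1.9248 \cdot 10^{7}$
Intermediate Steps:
$d = 22$ ($d = 2 - -20 = 2 + 20 = 22$)
$t = - \frac{\sqrt{238}}{17}$ ($t = - \frac{\sqrt{22 + \frac{-12 - 12}{8 + 9}}}{5} = - \frac{\sqrt{22 - \frac{24}{17}}}{5} = - \frac{\sqrt{\frac{350}{17}}}{5} = - \frac{\frac{5}{17} \sqrt{238}}{5} = - \frac{\sqrt{238}}{17} \approx -0.90749$)
$\left(t m{\left(1,-7 \right)} + 3841\right) \left(1982 + 3021\right) = \left(- \frac{\sqrt{238}}{17} \left(-7\right) + 3841\right) \left(1982 + 3021\right) = \left(\frac{7 \sqrt{238}}{17} + 3841\right) 5003 = \left(3841 + \frac{7 \sqrt{238}}{17}\right) 5003 = 19216523 + \frac{35021 \sqrt{238}}{17}$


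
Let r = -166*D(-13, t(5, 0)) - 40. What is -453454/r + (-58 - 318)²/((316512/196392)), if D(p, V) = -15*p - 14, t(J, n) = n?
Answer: 621640465265/7085253 ≈ 87737.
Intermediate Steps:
D(p, V) = -14 - 15*p
r = -30086 (r = -166*(-14 - 15*(-13)) - 40 = -166*(-14 + 195) - 40 = -166*181 - 40 = -30046 - 40 = -30086)
-453454/r + (-58 - 318)²/((316512/196392)) = -453454/(-30086) + (-58 - 318)²/((316512/196392)) = -453454*(-1/30086) + (-376)²/((316512*(1/196392))) = 226727/15043 + 141376/(1884/1169) = 226727/15043 + 141376*(1169/1884) = 226727/15043 + 41317136/471 = 621640465265/7085253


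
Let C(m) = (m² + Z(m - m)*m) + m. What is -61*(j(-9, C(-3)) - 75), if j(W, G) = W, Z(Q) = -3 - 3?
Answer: 5124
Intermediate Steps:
Z(Q) = -6
C(m) = m² - 5*m (C(m) = (m² - 6*m) + m = m² - 5*m)
-61*(j(-9, C(-3)) - 75) = -61*(-9 - 75) = -61*(-84) = 5124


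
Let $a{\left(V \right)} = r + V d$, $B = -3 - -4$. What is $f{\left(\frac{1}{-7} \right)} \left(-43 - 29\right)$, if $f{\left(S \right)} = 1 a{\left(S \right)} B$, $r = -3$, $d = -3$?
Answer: $\frac{1296}{7} \approx 185.14$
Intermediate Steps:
$B = 1$ ($B = -3 + 4 = 1$)
$a{\left(V \right)} = -3 - 3 V$ ($a{\left(V \right)} = -3 + V \left(-3\right) = -3 - 3 V$)
$f{\left(S \right)} = -3 - 3 S$ ($f{\left(S \right)} = 1 \left(-3 - 3 S\right) 1 = \left(-3 - 3 S\right) 1 = -3 - 3 S$)
$f{\left(\frac{1}{-7} \right)} \left(-43 - 29\right) = \left(-3 - \frac{3}{-7}\right) \left(-43 - 29\right) = \left(-3 - - \frac{3}{7}\right) \left(-72\right) = \left(-3 + \frac{3}{7}\right) \left(-72\right) = \left(- \frac{18}{7}\right) \left(-72\right) = \frac{1296}{7}$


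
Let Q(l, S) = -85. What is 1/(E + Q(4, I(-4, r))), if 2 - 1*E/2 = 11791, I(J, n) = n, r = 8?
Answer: -1/23663 ≈ -4.2260e-5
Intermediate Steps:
E = -23578 (E = 4 - 2*11791 = 4 - 23582 = -23578)
1/(E + Q(4, I(-4, r))) = 1/(-23578 - 85) = 1/(-23663) = -1/23663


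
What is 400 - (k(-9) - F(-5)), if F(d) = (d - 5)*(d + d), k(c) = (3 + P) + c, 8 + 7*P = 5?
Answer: 3545/7 ≈ 506.43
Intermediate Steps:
P = -3/7 (P = -8/7 + (⅐)*5 = -8/7 + 5/7 = -3/7 ≈ -0.42857)
k(c) = 18/7 + c (k(c) = (3 - 3/7) + c = 18/7 + c)
F(d) = 2*d*(-5 + d) (F(d) = (-5 + d)*(2*d) = 2*d*(-5 + d))
400 - (k(-9) - F(-5)) = 400 - ((18/7 - 9) - 2*(-5)*(-5 - 5)) = 400 - (-45/7 - 2*(-5)*(-10)) = 400 - (-45/7 - 1*100) = 400 - (-45/7 - 100) = 400 - 1*(-745/7) = 400 + 745/7 = 3545/7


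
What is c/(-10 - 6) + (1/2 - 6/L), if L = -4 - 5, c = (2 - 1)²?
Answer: 53/48 ≈ 1.1042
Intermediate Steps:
c = 1 (c = 1² = 1)
L = -9
c/(-10 - 6) + (1/2 - 6/L) = 1/(-10 - 6) + (1/2 - 6/(-9)) = 1/(-16) + (1*(½) - 6*(-⅑)) = -1/16*1 + (½ + ⅔) = -1/16 + 7/6 = 53/48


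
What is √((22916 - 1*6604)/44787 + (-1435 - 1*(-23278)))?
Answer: √43815066250611/44787 ≈ 147.79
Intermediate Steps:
√((22916 - 1*6604)/44787 + (-1435 - 1*(-23278))) = √((22916 - 6604)*(1/44787) + (-1435 + 23278)) = √(16312*(1/44787) + 21843) = √(16312/44787 + 21843) = √(978298753/44787) = √43815066250611/44787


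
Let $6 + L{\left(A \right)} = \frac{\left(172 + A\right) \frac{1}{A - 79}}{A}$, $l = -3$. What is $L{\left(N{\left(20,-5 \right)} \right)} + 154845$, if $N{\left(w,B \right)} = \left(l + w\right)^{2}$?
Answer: $\frac{9397179371}{60690} \approx 1.5484 \cdot 10^{5}$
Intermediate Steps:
$N{\left(w,B \right)} = \left(-3 + w\right)^{2}$
$L{\left(A \right)} = -6 + \frac{172 + A}{A \left(-79 + A\right)}$ ($L{\left(A \right)} = -6 + \frac{\left(172 + A\right) \frac{1}{A - 79}}{A} = -6 + \frac{\left(172 + A\right) \frac{1}{-79 + A}}{A} = -6 + \frac{\frac{1}{-79 + A} \left(172 + A\right)}{A} = -6 + \frac{172 + A}{A \left(-79 + A\right)}$)
$L{\left(N{\left(20,-5 \right)} \right)} + 154845 = \frac{172 - 6 \left(\left(-3 + 20\right)^{2}\right)^{2} + 475 \left(-3 + 20\right)^{2}}{\left(-3 + 20\right)^{2} \left(-79 + \left(-3 + 20\right)^{2}\right)} + 154845 = \frac{172 - 6 \left(17^{2}\right)^{2} + 475 \cdot 17^{2}}{17^{2} \left(-79 + 17^{2}\right)} + 154845 = \frac{172 - 6 \cdot 289^{2} + 475 \cdot 289}{289 \left(-79 + 289\right)} + 154845 = \frac{172 - 501126 + 137275}{289 \cdot 210} + 154845 = \frac{1}{289} \cdot \frac{1}{210} \left(172 - 501126 + 137275\right) + 154845 = \frac{1}{289} \cdot \frac{1}{210} \left(-363679\right) + 154845 = - \frac{363679}{60690} + 154845 = \frac{9397179371}{60690}$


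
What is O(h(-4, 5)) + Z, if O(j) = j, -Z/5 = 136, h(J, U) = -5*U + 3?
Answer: -702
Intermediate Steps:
h(J, U) = 3 - 5*U
Z = -680 (Z = -5*136 = -680)
O(h(-4, 5)) + Z = (3 - 5*5) - 680 = (3 - 25) - 680 = -22 - 680 = -702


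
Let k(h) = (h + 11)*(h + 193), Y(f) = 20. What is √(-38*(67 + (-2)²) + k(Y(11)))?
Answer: √3905 ≈ 62.490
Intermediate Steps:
k(h) = (11 + h)*(193 + h)
√(-38*(67 + (-2)²) + k(Y(11))) = √(-38*(67 + (-2)²) + (2123 + 20² + 204*20)) = √(-38*(67 + 4) + (2123 + 400 + 4080)) = √(-38*71 + 6603) = √(-2698 + 6603) = √3905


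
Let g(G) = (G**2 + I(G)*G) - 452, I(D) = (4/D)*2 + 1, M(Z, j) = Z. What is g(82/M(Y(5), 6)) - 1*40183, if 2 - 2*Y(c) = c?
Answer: -339239/9 ≈ -37693.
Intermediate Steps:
Y(c) = 1 - c/2
I(D) = 1 + 8/D (I(D) = 8/D + 1 = 1 + 8/D)
g(G) = -444 + G + G**2 (g(G) = (G**2 + ((8 + G)/G)*G) - 452 = (G**2 + (8 + G)) - 452 = (8 + G + G**2) - 452 = -444 + G + G**2)
g(82/M(Y(5), 6)) - 1*40183 = (-444 + 82/(1 - 1/2*5) + (82/(1 - 1/2*5))**2) - 1*40183 = (-444 + 82/(1 - 5/2) + (82/(1 - 5/2))**2) - 40183 = (-444 + 82/(-3/2) + (82/(-3/2))**2) - 40183 = (-444 + 82*(-2/3) + (82*(-2/3))**2) - 40183 = (-444 - 164/3 + (-164/3)**2) - 40183 = (-444 - 164/3 + 26896/9) - 40183 = 22408/9 - 40183 = -339239/9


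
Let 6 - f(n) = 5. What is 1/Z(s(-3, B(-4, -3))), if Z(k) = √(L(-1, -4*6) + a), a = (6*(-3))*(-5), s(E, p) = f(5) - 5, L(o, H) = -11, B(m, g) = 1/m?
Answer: √79/79 ≈ 0.11251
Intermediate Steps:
B(m, g) = 1/m
f(n) = 1 (f(n) = 6 - 1*5 = 6 - 5 = 1)
s(E, p) = -4 (s(E, p) = 1 - 5 = -4)
a = 90 (a = -18*(-5) = 90)
Z(k) = √79 (Z(k) = √(-11 + 90) = √79)
1/Z(s(-3, B(-4, -3))) = 1/(√79) = √79/79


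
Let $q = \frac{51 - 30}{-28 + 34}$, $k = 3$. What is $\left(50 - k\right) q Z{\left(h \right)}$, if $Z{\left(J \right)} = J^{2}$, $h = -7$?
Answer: $\frac{16121}{2} \approx 8060.5$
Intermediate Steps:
$q = \frac{7}{2}$ ($q = \frac{21}{6} = 21 \cdot \frac{1}{6} = \frac{7}{2} \approx 3.5$)
$\left(50 - k\right) q Z{\left(h \right)} = \left(50 - 3\right) \frac{7}{2} \left(-7\right)^{2} = \left(50 - 3\right) \frac{7}{2} \cdot 49 = 47 \cdot \frac{7}{2} \cdot 49 = \frac{329}{2} \cdot 49 = \frac{16121}{2}$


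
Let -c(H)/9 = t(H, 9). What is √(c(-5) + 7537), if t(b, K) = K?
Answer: 4*√466 ≈ 86.348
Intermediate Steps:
c(H) = -81 (c(H) = -9*9 = -81)
√(c(-5) + 7537) = √(-81 + 7537) = √7456 = 4*√466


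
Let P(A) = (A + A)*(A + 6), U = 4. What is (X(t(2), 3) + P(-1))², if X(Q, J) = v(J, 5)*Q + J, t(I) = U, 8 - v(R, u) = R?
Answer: 169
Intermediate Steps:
v(R, u) = 8 - R
t(I) = 4
P(A) = 2*A*(6 + A) (P(A) = (2*A)*(6 + A) = 2*A*(6 + A))
X(Q, J) = J + Q*(8 - J) (X(Q, J) = (8 - J)*Q + J = Q*(8 - J) + J = J + Q*(8 - J))
(X(t(2), 3) + P(-1))² = ((3 - 1*4*(-8 + 3)) + 2*(-1)*(6 - 1))² = ((3 - 1*4*(-5)) + 2*(-1)*5)² = ((3 + 20) - 10)² = (23 - 10)² = 13² = 169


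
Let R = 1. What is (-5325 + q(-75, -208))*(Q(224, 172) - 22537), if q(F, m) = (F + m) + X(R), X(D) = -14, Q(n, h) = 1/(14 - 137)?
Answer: 5194825448/41 ≈ 1.2670e+8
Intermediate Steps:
Q(n, h) = -1/123 (Q(n, h) = 1/(-123) = -1/123)
q(F, m) = -14 + F + m (q(F, m) = (F + m) - 14 = -14 + F + m)
(-5325 + q(-75, -208))*(Q(224, 172) - 22537) = (-5325 + (-14 - 75 - 208))*(-1/123 - 22537) = (-5325 - 297)*(-2772052/123) = -5622*(-2772052/123) = 5194825448/41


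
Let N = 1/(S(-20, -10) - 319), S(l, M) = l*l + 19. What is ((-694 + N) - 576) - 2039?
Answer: -330899/100 ≈ -3309.0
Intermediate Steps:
S(l, M) = 19 + l**2 (S(l, M) = l**2 + 19 = 19 + l**2)
N = 1/100 (N = 1/((19 + (-20)**2) - 319) = 1/((19 + 400) - 319) = 1/(419 - 319) = 1/100 ≈ 0.010000)
((-694 + N) - 576) - 2039 = ((-694 + 1/100) - 576) - 2039 = (-69399/100 - 576) - 2039 = -126999/100 - 2039 = -330899/100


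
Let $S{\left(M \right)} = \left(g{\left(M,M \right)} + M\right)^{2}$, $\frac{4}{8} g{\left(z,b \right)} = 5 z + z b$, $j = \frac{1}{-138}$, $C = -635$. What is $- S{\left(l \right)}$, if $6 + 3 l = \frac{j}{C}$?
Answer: $- \frac{58510208585704760973124}{298521959036833400625} \approx -196.0$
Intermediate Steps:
$j = - \frac{1}{138} \approx -0.0072464$
$g{\left(z,b \right)} = 10 z + 2 b z$ ($g{\left(z,b \right)} = 2 \left(5 z + z b\right) = 2 \left(5 z + b z\right) = 10 z + 2 b z$)
$l = - \frac{525779}{262890}$ ($l = -2 + \frac{\left(- \frac{1}{138}\right) \frac{1}{-635}}{3} = -2 + \frac{\left(- \frac{1}{138}\right) \left(- \frac{1}{635}\right)}{3} = -2 + \frac{1}{3} \cdot \frac{1}{87630} = -2 + \frac{1}{262890} = - \frac{525779}{262890} \approx -2.0$)
$S{\left(M \right)} = \left(M + 2 M \left(5 + M\right)\right)^{2}$ ($S{\left(M \right)} = \left(2 M \left(5 + M\right) + M\right)^{2} = \left(M + 2 M \left(5 + M\right)\right)^{2}$)
$- S{\left(l \right)} = - \left(- \frac{525779}{262890}\right)^{2} \left(11 + 2 \left(- \frac{525779}{262890}\right)\right)^{2} = - \frac{276443556841 \left(11 - \frac{525779}{131445}\right)^{2}}{69111152100} = - \frac{276443556841 \left(\frac{920116}{131445}\right)^{2}}{69111152100} = - \frac{276443556841 \cdot 846613453456}{69111152100 \cdot 17277788025} = \left(-1\right) \frac{58510208585704760973124}{298521959036833400625} = - \frac{58510208585704760973124}{298521959036833400625}$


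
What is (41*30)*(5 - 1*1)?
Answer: 4920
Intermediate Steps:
(41*30)*(5 - 1*1) = 1230*(5 - 1) = 1230*4 = 4920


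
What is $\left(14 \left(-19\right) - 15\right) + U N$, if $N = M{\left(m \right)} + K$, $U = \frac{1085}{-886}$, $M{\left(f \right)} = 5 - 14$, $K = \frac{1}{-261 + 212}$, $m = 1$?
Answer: $- \frac{837126}{3101} \approx -269.95$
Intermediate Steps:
$K = - \frac{1}{49}$ ($K = \frac{1}{-49} = - \frac{1}{49} \approx -0.020408$)
$M{\left(f \right)} = -9$ ($M{\left(f \right)} = 5 - 14 = -9$)
$U = - \frac{1085}{886}$ ($U = 1085 \left(- \frac{1}{886}\right) = - \frac{1085}{886} \approx -1.2246$)
$N = - \frac{442}{49}$ ($N = -9 - \frac{1}{49} = - \frac{442}{49} \approx -9.0204$)
$\left(14 \left(-19\right) - 15\right) + U N = \left(14 \left(-19\right) - 15\right) - - \frac{34255}{3101} = \left(-266 - 15\right) + \frac{34255}{3101} = -281 + \frac{34255}{3101} = - \frac{837126}{3101}$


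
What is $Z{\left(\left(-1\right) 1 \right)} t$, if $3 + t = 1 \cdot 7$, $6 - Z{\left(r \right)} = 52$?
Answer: $-184$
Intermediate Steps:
$Z{\left(r \right)} = -46$ ($Z{\left(r \right)} = 6 - 52 = -46$)
$t = 4$ ($t = -3 + 1 \cdot 7 = -3 + 7 = 4$)
$Z{\left(\left(-1\right) 1 \right)} t = \left(-46\right) 4 = -184$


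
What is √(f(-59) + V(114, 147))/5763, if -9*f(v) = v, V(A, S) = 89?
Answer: 2*√215/17289 ≈ 0.0016962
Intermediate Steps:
f(v) = -v/9
√(f(-59) + V(114, 147))/5763 = √(-⅑*(-59) + 89)/5763 = √(59/9 + 89)*(1/5763) = √(860/9)*(1/5763) = (2*√215/3)*(1/5763) = 2*√215/17289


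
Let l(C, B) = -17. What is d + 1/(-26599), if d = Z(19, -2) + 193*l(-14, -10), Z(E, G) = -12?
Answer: -87590508/26599 ≈ -3293.0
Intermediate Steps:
d = -3293 (d = -12 + 193*(-17) = -12 - 3281 = -3293)
d + 1/(-26599) = -3293 + 1/(-26599) = -3293 - 1/26599 = -87590508/26599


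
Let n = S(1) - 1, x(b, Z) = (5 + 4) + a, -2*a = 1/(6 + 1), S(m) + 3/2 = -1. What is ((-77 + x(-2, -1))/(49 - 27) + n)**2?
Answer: 4124961/94864 ≈ 43.483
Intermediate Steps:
S(m) = -5/2 (S(m) = -3/2 - 1 = -5/2)
a = -1/14 (a = -1/(2*(6 + 1)) = -1/2/7 = -1/2*1/7 = -1/14 ≈ -0.071429)
x(b, Z) = 125/14 (x(b, Z) = (5 + 4) - 1/14 = 9 - 1/14 = 125/14)
n = -7/2 (n = -5/2 - 1 = -7/2 ≈ -3.5000)
((-77 + x(-2, -1))/(49 - 27) + n)**2 = ((-77 + 125/14)/(49 - 27) - 7/2)**2 = (-953/14/22 - 7/2)**2 = (-953/14*1/22 - 7/2)**2 = (-953/308 - 7/2)**2 = (-2031/308)**2 = 4124961/94864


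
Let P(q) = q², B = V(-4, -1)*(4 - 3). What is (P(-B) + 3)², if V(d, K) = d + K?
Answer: 784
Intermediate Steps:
V(d, K) = K + d
B = -5 (B = (-1 - 4)*(4 - 3) = -5*1 = -5)
(P(-B) + 3)² = ((-1*(-5))² + 3)² = (5² + 3)² = (25 + 3)² = 28² = 784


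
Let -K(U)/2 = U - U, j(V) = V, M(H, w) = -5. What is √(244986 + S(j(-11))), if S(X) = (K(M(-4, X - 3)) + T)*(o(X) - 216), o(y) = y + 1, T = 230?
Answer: √193006 ≈ 439.32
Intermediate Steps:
K(U) = 0 (K(U) = -2*(U - U) = -2*0 = 0)
o(y) = 1 + y
S(X) = -49450 + 230*X (S(X) = (0 + 230)*((1 + X) - 216) = 230*(-215 + X) = -49450 + 230*X)
√(244986 + S(j(-11))) = √(244986 + (-49450 + 230*(-11))) = √(244986 + (-49450 - 2530)) = √(244986 - 51980) = √193006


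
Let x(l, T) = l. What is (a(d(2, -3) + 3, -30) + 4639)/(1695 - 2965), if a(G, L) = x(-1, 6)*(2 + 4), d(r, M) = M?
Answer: -4633/1270 ≈ -3.6480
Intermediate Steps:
a(G, L) = -6 (a(G, L) = -(2 + 4) = -1*6 = -6)
(a(d(2, -3) + 3, -30) + 4639)/(1695 - 2965) = (-6 + 4639)/(1695 - 2965) = 4633/(-1270) = 4633*(-1/1270) = -4633/1270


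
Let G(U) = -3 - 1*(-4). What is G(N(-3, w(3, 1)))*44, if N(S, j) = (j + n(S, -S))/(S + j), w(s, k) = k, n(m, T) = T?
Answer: 44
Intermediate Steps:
N(S, j) = (j - S)/(S + j)
G(U) = 1 (G(U) = -3 + 4 = 1)
G(N(-3, w(3, 1)))*44 = 1*44 = 44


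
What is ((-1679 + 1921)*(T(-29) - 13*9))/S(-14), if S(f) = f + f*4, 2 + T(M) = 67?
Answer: 6292/35 ≈ 179.77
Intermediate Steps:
T(M) = 65 (T(M) = -2 + 67 = 65)
S(f) = 5*f (S(f) = f + 4*f = 5*f)
((-1679 + 1921)*(T(-29) - 13*9))/S(-14) = ((-1679 + 1921)*(65 - 13*9))/((5*(-14))) = (242*(65 - 117))/(-70) = (242*(-52))*(-1/70) = -12584*(-1/70) = 6292/35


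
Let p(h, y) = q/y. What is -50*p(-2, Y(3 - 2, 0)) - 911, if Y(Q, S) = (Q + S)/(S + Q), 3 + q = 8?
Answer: -1161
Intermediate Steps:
q = 5 (q = -3 + 8 = 5)
Y(Q, S) = 1 (Y(Q, S) = (Q + S)/(Q + S) = 1)
p(h, y) = 5/y
-50*p(-2, Y(3 - 2, 0)) - 911 = -250/1 - 911 = -250 - 911 = -1161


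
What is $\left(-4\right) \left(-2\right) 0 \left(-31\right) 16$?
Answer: $0$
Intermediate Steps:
$\left(-4\right) \left(-2\right) 0 \left(-31\right) 16 = 8 \cdot 0 \left(-31\right) 16 = 0 \left(-31\right) 16 = 0 \cdot 16 = 0$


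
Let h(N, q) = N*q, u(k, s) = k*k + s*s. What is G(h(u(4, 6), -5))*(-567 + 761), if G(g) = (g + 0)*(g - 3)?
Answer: 13265720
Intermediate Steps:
u(k, s) = k² + s²
G(g) = g*(-3 + g)
G(h(u(4, 6), -5))*(-567 + 761) = (((4² + 6²)*(-5))*(-3 + (4² + 6²)*(-5)))*(-567 + 761) = (((16 + 36)*(-5))*(-3 + (16 + 36)*(-5)))*194 = ((52*(-5))*(-3 + 52*(-5)))*194 = -260*(-3 - 260)*194 = -260*(-263)*194 = 68380*194 = 13265720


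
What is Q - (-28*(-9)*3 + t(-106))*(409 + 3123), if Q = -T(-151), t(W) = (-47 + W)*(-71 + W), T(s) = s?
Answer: -98320133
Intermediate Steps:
t(W) = (-71 + W)*(-47 + W)
Q = 151 (Q = -1*(-151) = 151)
Q - (-28*(-9)*3 + t(-106))*(409 + 3123) = 151 - (-28*(-9)*3 + (3337 + (-106)**2 - 118*(-106)))*(409 + 3123) = 151 - (252*3 + (3337 + 11236 + 12508))*3532 = 151 - (756 + 27081)*3532 = 151 - 27837*3532 = 151 - 1*98320284 = 151 - 98320284 = -98320133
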